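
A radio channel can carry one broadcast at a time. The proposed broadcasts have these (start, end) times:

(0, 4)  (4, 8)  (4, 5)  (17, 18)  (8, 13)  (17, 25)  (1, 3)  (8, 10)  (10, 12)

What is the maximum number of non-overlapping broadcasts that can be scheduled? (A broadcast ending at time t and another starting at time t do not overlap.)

Greedy by earliest finish: after sorting by end time, pick each interval compatible with the last pick.
Sorted by end: (1,3)  (0,4)  (4,5)  (4,8)  (8,10)  (10,12)  (8,13)  (17,18)  (17,25)
take (1,3); take (4,5); skip (4,8); take (8,10); take (10,12); take (17,18).
Selected 5 broadcasts.

5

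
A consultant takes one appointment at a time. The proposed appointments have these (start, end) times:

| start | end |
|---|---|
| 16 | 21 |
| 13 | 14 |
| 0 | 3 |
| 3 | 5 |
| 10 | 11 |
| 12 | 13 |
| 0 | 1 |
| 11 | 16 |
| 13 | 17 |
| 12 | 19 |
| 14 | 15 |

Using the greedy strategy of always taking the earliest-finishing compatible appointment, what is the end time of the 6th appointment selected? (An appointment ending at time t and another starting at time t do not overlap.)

Greedy by earliest finish: after sorting by end time, pick each interval compatible with the last pick.
By end time: (0,1), (0,3), (3,5), (10,11), (12,13), (13,14), (14,15), (11,16), (13,17), (12,19), (16,21).
Pick (0,1); next start ≥ 1 → (3,5); next start ≥ 5 → (10,11); next start ≥ 11 → (12,13); next start ≥ 13 → (13,14); next start ≥ 14 → (14,15); next start ≥ 15 → (16,21).
Selected: (0,1) (3,5) (10,11) (12,13) (13,14) (14,15) (16,21)

15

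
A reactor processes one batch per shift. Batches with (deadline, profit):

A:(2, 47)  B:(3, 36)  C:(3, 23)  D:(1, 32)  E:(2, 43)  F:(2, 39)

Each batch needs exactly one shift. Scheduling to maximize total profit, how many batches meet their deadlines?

3

By profit: A(d2,47), E(d2,43), F(d2,39), B(d3,36), D(d1,32), C(d3,23)
A→slot 2; E→slot 1; F skipped; B→slot 3; D skipped; C skipped.
3 of 6 scheduled.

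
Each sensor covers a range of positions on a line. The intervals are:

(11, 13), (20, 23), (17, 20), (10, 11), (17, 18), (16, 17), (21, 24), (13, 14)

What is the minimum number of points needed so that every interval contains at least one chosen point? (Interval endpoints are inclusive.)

Sort by right endpoint; whenever an interval is uncovered, place a point at its right end.
By right end: [10,11]  [11,13]  [13,14]  [16,17]  [17,18]  [17,20]  [20,23]  [21,24]
[10,11] uncovered → point at 11; [13,14] uncovered → point at 14; [16,17] uncovered → point at 17; [20,23] uncovered → point at 23.
Points: 11, 14, 17, 23 (4 total).

4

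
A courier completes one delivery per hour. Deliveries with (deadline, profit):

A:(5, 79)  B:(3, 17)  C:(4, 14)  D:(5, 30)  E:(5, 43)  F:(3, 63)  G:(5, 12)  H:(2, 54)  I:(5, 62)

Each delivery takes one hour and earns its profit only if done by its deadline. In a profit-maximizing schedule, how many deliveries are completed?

By profit: A(d5,79), F(d3,63), I(d5,62), H(d2,54), E(d5,43), D(d5,30), B(d3,17), C(d4,14), G(d5,12)
A→slot 5; F→slot 3; I→slot 4; H→slot 2; E→slot 1; D skipped; B skipped; C skipped; G skipped.
5 of 9 scheduled.

5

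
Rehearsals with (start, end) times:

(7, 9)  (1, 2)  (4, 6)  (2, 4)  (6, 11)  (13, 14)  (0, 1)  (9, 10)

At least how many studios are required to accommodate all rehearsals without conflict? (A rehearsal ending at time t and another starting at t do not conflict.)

2

Count concurrent intervals with a sweep; the peak is the room count.
Events (time:±→running): 0:+→1 1:-→0 1:+→1 2:-→0 2:+→1 4:-→0 4:+→1 6:-→0 6:+→1 7:+→2 … peak 2.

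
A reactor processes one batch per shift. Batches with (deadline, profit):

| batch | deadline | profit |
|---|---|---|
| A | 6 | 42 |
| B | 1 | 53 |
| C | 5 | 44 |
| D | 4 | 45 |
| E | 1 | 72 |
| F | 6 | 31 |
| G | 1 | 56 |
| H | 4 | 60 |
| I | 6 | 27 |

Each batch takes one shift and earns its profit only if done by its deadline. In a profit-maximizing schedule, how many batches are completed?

Profit order: E=72 H=60 G=56 B=53 D=45 C=44 A=42 F=31 I=27
Assign: E→slot 1, H→slot 4, G skipped, B skipped, D→slot 3, C→slot 5, A→slot 6, F→slot 2, I skipped.
Slots: [1:E] [2:F] [3:D] [4:H] [5:C] [6:A]
6 of 9 scheduled.

6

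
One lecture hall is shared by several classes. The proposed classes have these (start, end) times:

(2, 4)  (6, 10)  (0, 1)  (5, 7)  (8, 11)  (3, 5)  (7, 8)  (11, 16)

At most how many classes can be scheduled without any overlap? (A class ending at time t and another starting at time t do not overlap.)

Sorted by end: (0,1)  (2,4)  (3,5)  (5,7)  (7,8)  (6,10)  (8,11)  (11,16)
take (0,1); take (2,4); take (5,7); take (7,8); skip (6,10); take (8,11); take (11,16).
Selected 6 classes.

6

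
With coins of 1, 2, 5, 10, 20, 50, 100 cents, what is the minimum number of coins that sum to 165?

4

Use the largest denomination that fits, subtract, and repeat.
165 − 1×100→65 − 1×50→15 − 1×10→5 − 1×5→0
Total coins = 1 + 1 + 1 + 1 = 4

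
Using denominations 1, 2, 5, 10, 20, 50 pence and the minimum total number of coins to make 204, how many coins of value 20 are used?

Use the largest denomination that fits, subtract, and repeat.
204 − 4×50→4 − 2×2→0
Count of 20: 0

0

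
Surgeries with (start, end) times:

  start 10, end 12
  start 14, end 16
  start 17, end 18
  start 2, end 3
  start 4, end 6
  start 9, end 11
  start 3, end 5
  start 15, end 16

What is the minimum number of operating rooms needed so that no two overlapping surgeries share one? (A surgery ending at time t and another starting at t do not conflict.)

Events (time:±→running): 2:+→1 3:-→0 3:+→1 4:+→2 … peak 2.

2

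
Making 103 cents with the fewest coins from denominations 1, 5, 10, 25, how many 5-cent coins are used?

Greedy: take as many of the largest coin as possible, then repeat with the remainder.
103 − 4×25→3 − 3×1→0
Count of 5: 0

0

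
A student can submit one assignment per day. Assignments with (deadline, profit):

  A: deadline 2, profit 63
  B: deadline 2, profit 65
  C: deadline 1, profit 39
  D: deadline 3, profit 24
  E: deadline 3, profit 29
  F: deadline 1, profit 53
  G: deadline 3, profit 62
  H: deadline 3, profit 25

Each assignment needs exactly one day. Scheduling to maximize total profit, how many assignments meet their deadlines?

Sort by profit descending; place each in the latest free slot ≤ its deadline.
By profit: B(d2,65), A(d2,63), G(d3,62), F(d1,53), C(d1,39), E(d3,29), H(d3,25), D(d3,24)
B→slot 2; A→slot 1; G→slot 3; F skipped; C skipped; E skipped; H skipped; D skipped.
3 of 8 scheduled.

3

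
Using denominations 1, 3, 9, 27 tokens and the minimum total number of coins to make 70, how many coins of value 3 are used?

2

Greedy: take as many of the largest coin as possible, then repeat with the remainder.
70 = 2×27 + 1×9 + 2×3 + 1×1
Count of 3: 2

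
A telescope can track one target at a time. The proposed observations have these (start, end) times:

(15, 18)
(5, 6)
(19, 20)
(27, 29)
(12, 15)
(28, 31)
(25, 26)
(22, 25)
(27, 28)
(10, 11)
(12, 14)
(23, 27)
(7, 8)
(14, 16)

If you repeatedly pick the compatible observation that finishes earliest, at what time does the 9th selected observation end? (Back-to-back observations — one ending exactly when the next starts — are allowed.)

28

Sorted by end: (5,6)  (7,8)  (10,11)  (12,14)  (12,15)  (14,16)  (15,18)  (19,20)  (22,25)  (25,26)  (23,27)  (27,28)  (27,29)  (28,31)
take (5,6); take (7,8); take (10,11); take (12,14); take (14,16); take (19,20); take (22,25); take (25,26); skip (23,27); take (27,28); take (28,31).
Selected: (5,6) (7,8) (10,11) (12,14) (14,16) (19,20) (22,25) (25,26) (27,28) (28,31)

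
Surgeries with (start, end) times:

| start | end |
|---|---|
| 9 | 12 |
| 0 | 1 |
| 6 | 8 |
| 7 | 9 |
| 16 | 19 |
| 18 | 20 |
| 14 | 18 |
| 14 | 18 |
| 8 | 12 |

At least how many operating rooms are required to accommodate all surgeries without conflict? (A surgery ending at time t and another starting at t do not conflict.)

3

starts: [0, 6, 7, 8, 9, 14, 14, 16, 18]
ends:   [1, 8, 9, 12, 12, 18, 18, 19, 20]
s0→1 e1→0 s6→1 s7→2 e8→1 s8→2 e9→1 s9→2 e12→1 e12→0 s14→1 s14→2 s16→3  — peak 3.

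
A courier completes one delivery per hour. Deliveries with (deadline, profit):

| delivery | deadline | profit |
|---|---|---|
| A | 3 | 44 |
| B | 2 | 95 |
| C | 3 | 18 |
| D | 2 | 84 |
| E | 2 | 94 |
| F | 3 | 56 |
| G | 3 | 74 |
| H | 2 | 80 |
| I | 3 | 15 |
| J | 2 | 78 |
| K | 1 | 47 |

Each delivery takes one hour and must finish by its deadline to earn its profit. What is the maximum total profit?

Sort by profit descending; place each in the latest free slot ≤ its deadline.
Profit order: B=95 E=94 D=84 H=80 J=78 G=74 F=56 K=47 A=44 C=18 I=15
Assign: B→slot 2, E→slot 1, D skipped, H skipped, J skipped, G→slot 3, F skipped, K skipped, A skipped, C skipped, I skipped.
Slots: [1:E] [2:B] [3:G]
Profit = 94 + 95 + 74 = 263

263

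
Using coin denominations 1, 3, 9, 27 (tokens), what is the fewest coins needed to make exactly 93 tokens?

Greedy: take as many of the largest coin as possible, then repeat with the remainder.
93 − 3×27→12 − 1×9→3 − 1×3→0
Total coins = 3 + 1 + 1 = 5

5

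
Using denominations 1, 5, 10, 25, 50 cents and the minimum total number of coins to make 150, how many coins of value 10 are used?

0

150 − 3×50→0
Count of 10: 0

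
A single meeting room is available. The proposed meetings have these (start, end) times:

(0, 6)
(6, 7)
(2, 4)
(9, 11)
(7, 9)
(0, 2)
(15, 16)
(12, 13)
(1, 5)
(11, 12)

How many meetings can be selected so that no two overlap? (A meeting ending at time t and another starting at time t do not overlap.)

8

Sort by end time and greedily take each interval whose start is ≥ the last chosen end.
By end time: (0,2), (2,4), (1,5), (0,6), (6,7), (7,9), (9,11), (11,12), (12,13), (15,16).
Pick (0,2); next start ≥ 2 → (2,4); next start ≥ 4 → (6,7); next start ≥ 7 → (7,9); next start ≥ 9 → (9,11); next start ≥ 11 → (11,12); next start ≥ 12 → (12,13); next start ≥ 13 → (15,16).
Selected 8 meetings.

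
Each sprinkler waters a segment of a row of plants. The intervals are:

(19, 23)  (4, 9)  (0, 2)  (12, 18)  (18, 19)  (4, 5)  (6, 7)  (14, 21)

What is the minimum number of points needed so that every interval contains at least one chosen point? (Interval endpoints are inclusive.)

5

Sorted: [0,2] [4,5] [6,7] [4,9] [12,18] [18,19] [14,21] [19,23]
{[0,2]} hit by 2; {[4,5]} hit by 5; {[6,7],[4,9]} hit by 7; {[12,18],[18,19],[14,21]} hit by 18; {[19,23]} hit by 23.
Points: 2, 5, 7, 18, 23 (5 total).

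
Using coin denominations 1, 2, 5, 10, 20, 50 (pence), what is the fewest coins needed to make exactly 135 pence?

Use the largest denomination that fits, subtract, and repeat.
135 = 2×50 + 1×20 + 1×10 + 1×5
Total coins = 2 + 1 + 1 + 1 = 5

5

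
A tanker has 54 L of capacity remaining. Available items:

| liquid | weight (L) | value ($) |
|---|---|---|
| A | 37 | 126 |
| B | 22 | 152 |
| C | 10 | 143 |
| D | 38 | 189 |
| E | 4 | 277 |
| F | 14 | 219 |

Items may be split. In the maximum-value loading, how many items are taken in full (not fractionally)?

Order: E (277/4=69.25) > F (219/14=15.64) > C (143/10=14.30) > B (152/22=6.91) > D (189/38=4.97) > A (126/37=3.41)
Fill: take E (4 @ 277) → take F (14 @ 219) → take C (10 @ 143) → take B (22 @ 152) → take 4/38 of D → 19.89; 54/54 used.
4 item(s) taken whole; one partial (take 4/38 of D).

4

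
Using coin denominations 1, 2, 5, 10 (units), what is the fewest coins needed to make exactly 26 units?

Use the largest denomination that fits, subtract, and repeat.
26 − 2×10→6 − 1×5→1 − 1×1→0
Total coins = 2 + 1 + 1 = 4

4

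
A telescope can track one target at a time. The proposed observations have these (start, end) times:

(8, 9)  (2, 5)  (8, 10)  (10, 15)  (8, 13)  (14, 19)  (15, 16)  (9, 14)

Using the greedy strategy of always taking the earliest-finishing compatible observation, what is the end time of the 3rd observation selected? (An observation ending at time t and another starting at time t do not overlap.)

By end time: (2,5), (8,9), (8,10), (8,13), (9,14), (10,15), (15,16), (14,19).
Pick (2,5); next start ≥ 5 → (8,9); next start ≥ 9 → (9,14); next start ≥ 14 → (15,16).
Selected: (2,5) (8,9) (9,14) (15,16)

14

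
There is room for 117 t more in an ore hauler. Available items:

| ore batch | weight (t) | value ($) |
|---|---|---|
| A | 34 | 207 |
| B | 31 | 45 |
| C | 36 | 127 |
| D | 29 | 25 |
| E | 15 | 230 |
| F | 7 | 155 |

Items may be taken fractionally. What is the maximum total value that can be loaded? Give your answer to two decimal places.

Sort by value per unit weight and fill in that order.
Ratios (sorted): F 22.14, E 15.33, A 6.09, C 3.53, B 1.45, D 0.86
take F (7 @ 155); take E (15 @ 230); take A (34 @ 207); take C (36 @ 127); take 25/31 of B → 36.29. Capacity used 117/117.
Total value = 755.29

755.29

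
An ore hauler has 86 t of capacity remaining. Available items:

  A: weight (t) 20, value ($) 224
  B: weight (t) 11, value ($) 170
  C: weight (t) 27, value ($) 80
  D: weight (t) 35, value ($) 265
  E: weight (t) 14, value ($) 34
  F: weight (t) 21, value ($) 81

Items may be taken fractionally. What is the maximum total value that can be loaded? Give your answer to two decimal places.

736.14

Ratios (sorted): B 15.45, A 11.20, D 7.57, F 3.86, C 2.96, E 2.43
take B (11 @ 170); take A (20 @ 224); take D (35 @ 265); take 20/21 of F → 77.14. Capacity used 86/86.
Total value = 736.14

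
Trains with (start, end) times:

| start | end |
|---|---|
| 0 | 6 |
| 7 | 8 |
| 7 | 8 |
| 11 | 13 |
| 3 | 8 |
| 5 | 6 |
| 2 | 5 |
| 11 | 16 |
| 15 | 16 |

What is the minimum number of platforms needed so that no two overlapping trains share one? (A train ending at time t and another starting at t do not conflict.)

3

Count concurrent intervals with a sweep; the peak is the room count.
Events (time:±→running): 0:+→1 2:+→2 3:+→3 … peak 3.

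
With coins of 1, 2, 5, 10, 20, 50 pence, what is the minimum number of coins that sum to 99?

6

Greedy: take as many of the largest coin as possible, then repeat with the remainder.
99 = 1×50 + 2×20 + 1×5 + 2×2
Total coins = 1 + 2 + 1 + 2 = 6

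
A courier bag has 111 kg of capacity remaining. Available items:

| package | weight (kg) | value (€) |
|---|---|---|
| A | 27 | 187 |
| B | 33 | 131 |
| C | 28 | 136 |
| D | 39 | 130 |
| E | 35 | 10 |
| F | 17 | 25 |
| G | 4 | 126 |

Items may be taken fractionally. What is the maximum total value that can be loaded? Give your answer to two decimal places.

Sort by value per unit weight and fill in that order.
Order: G (126/4=31.50) > A (187/27=6.93) > C (136/28=4.86) > B (131/33=3.97) > D (130/39=3.33) > F (25/17=1.47) > E (10/35=0.29)
Fill: take G (4 @ 126) → take A (27 @ 187) → take C (28 @ 136) → take B (33 @ 131) → take 19/39 of D → 63.33; 111/111 used.
Total value = 643.33

643.33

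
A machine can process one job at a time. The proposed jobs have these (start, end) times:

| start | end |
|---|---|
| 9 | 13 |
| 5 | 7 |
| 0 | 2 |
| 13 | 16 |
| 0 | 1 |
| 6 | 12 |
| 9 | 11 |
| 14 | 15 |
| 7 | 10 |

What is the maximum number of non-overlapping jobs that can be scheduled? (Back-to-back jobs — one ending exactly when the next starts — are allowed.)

4

Greedy by earliest finish: after sorting by end time, pick each interval compatible with the last pick.
By end time: (0,1), (0,2), (5,7), (7,10), (9,11), (6,12), (9,13), (14,15), (13,16).
Pick (0,1); next start ≥ 1 → (5,7); next start ≥ 7 → (7,10); next start ≥ 10 → (14,15).
Selected 4 jobs.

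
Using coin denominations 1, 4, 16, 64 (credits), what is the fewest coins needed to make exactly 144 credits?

3

144 = 2×64 + 1×16
Total coins = 2 + 1 = 3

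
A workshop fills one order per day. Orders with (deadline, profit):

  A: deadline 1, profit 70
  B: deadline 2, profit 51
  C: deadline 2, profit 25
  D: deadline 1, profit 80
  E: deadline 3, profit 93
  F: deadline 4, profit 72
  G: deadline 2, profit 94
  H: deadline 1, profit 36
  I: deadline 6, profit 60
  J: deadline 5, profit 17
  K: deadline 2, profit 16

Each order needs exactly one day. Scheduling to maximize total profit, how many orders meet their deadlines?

6

By profit: G(d2,94), E(d3,93), D(d1,80), F(d4,72), A(d1,70), I(d6,60), B(d2,51), H(d1,36), C(d2,25), J(d5,17), K(d2,16)
G→slot 2; E→slot 3; D→slot 1; F→slot 4; A skipped; I→slot 6; B skipped; H skipped; C skipped; J→slot 5; K skipped.
6 of 11 scheduled.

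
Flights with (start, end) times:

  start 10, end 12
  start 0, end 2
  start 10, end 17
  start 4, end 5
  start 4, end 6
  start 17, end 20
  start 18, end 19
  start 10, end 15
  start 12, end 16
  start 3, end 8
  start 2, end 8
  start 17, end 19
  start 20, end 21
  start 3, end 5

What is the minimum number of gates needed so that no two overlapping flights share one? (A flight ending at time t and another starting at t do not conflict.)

5

Count concurrent intervals with a sweep; the peak is the room count.
Events (time:±→running): 0:+→1 2:-→0 2:+→1 3:+→2 3:+→3 4:+→4 4:+→5 … peak 5.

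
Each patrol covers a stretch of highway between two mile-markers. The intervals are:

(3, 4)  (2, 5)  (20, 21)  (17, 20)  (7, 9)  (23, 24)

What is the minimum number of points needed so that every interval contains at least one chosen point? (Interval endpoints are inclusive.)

4

Sorted: [3,4] [2,5] [7,9] [17,20] [20,21] [23,24]
{[3,4],[2,5]} hit by 4; {[7,9]} hit by 9; {[17,20],[20,21]} hit by 20; {[23,24]} hit by 24.
Points: 4, 9, 20, 24 (4 total).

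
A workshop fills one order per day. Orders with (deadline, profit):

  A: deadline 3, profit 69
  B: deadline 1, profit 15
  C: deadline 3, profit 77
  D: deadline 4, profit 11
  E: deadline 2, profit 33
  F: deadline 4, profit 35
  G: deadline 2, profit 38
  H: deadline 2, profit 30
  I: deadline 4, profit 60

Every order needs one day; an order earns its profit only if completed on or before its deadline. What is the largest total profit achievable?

Sort by profit descending; place each in the latest free slot ≤ its deadline.
Profit order: C=77 A=69 I=60 G=38 F=35 E=33 H=30 B=15 D=11
Assign: C→slot 3, A→slot 2, I→slot 4, G→slot 1, F skipped, E skipped, H skipped, B skipped, D skipped.
Slots: [1:G] [2:A] [3:C] [4:I]
Profit = 38 + 69 + 77 + 60 = 244

244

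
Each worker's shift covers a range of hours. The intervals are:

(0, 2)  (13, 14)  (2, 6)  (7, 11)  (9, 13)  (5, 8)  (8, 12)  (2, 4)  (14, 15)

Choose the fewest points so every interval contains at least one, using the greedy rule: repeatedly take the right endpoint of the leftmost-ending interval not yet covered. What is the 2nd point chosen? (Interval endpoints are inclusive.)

By right end: [0,2]  [2,4]  [2,6]  [5,8]  [7,11]  [8,12]  [9,13]  [13,14]  [14,15]
[0,2] uncovered → point at 2; [5,8] uncovered → point at 8; [9,13] uncovered → point at 13; [14,15] uncovered → point at 15.
Points: 2, 8, 13, 15 (4 total).

8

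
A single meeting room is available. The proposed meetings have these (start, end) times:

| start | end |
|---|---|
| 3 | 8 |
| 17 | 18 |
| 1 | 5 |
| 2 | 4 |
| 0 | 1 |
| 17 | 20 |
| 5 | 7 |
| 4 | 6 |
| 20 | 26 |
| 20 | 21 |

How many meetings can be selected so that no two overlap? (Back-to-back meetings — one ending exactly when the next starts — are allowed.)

5

Greedy by earliest finish: after sorting by end time, pick each interval compatible with the last pick.
By end time: (0,1), (2,4), (1,5), (4,6), (5,7), (3,8), (17,18), (17,20), (20,21), (20,26).
Pick (0,1); next start ≥ 1 → (2,4); next start ≥ 4 → (4,6); next start ≥ 6 → (17,18); next start ≥ 18 → (20,21).
Selected 5 meetings.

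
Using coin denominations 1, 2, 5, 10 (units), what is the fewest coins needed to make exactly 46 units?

6

Greedy: take as many of the largest coin as possible, then repeat with the remainder.
46 − 4×10→6 − 1×5→1 − 1×1→0
Total coins = 4 + 1 + 1 = 6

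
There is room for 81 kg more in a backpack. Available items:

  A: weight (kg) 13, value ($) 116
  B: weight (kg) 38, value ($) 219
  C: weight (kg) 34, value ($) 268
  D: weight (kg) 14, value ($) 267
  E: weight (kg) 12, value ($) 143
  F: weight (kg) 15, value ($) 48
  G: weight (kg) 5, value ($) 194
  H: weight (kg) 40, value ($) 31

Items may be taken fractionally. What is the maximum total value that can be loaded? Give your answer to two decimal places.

1005.29

Greedy by value/weight ratio, highest first.
Order: G (194/5=38.80) > D (267/14=19.07) > E (143/12=11.92) > A (116/13=8.92) > C (268/34=7.88) > B (219/38=5.76) > F (48/15=3.20) > H (31/40=0.78)
Fill: take G (5 @ 194) → take D (14 @ 267) → take E (12 @ 143) → take A (13 @ 116) → take C (34 @ 268) → take 3/38 of B → 17.29; 81/81 used.
Total value = 1005.29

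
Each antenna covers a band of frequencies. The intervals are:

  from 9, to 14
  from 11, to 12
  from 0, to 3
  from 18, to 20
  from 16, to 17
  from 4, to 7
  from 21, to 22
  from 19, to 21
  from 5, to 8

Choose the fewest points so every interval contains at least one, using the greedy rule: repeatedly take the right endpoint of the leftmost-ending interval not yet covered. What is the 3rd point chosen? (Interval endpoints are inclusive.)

Sort by right endpoint; whenever an interval is uncovered, place a point at its right end.
Sorted: [0,3] [4,7] [5,8] [11,12] [9,14] [16,17] [18,20] [19,21] [21,22]
{[0,3]} hit by 3; {[4,7],[5,8]} hit by 7; {[11,12],[9,14]} hit by 12; {[16,17]} hit by 17; {[18,20],[19,21]} hit by 20; {[21,22]} hit by 22.
Points: 3, 7, 12, 17, 20, 22 (6 total).

12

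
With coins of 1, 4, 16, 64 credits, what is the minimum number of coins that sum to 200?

Greedy: take as many of the largest coin as possible, then repeat with the remainder.
200 = 3×64 + 2×4
Total coins = 3 + 2 = 5

5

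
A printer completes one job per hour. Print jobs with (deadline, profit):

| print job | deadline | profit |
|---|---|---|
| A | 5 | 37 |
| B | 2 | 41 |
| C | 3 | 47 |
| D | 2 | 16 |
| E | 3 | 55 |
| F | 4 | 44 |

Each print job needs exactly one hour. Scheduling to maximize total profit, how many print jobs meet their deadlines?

Profit order: E=55 C=47 F=44 B=41 A=37 D=16
Assign: E→slot 3, C→slot 2, F→slot 4, B→slot 1, A→slot 5, D skipped.
Slots: [1:B] [2:C] [3:E] [4:F] [5:A]
5 of 6 scheduled.

5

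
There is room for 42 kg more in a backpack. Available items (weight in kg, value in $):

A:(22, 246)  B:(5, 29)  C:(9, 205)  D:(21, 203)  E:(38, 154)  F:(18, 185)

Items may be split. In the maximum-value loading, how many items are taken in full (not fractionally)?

Greedy by value/weight ratio, highest first.
Order: C (205/9=22.78) > A (246/22=11.18) > F (185/18=10.28) > D (203/21=9.67) > B (29/5=5.80) > E (154/38=4.05)
Fill: take C (9 @ 205) → take A (22 @ 246) → take 11/18 of F → 113.06; 42/42 used.
2 item(s) taken whole; one partial (take 11/18 of F).

2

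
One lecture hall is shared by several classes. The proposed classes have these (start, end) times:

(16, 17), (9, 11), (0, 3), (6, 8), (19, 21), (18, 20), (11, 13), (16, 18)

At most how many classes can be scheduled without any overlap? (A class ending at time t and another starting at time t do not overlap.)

Greedy by earliest finish: after sorting by end time, pick each interval compatible with the last pick.
Sorted by end: (0,3)  (6,8)  (9,11)  (11,13)  (16,17)  (16,18)  (18,20)  (19,21)
take (0,3); take (6,8); take (9,11); take (11,13); take (16,17); take (18,20).
Selected 6 classes.

6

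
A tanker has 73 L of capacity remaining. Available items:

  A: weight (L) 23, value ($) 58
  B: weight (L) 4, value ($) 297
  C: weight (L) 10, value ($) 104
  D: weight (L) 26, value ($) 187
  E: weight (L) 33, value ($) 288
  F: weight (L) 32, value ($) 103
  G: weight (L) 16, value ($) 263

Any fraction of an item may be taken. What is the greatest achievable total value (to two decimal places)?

Order: B (297/4=74.25) > G (263/16=16.44) > C (104/10=10.40) > E (288/33=8.73) > D (187/26=7.19) > F (103/32=3.22) > A (58/23=2.52)
Fill: take B (4 @ 297) → take G (16 @ 263) → take C (10 @ 104) → take E (33 @ 288) → take 10/26 of D → 71.92; 73/73 used.
Total value = 1023.92

1023.92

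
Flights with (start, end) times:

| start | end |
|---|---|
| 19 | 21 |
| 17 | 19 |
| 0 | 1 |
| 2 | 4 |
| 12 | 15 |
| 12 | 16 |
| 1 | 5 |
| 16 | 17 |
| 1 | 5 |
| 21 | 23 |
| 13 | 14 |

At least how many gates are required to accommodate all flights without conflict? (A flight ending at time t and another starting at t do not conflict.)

3

starts: [0, 1, 1, 2, 12, 12, 13, 16, 17, 19, 21]
ends:   [1, 4, 5, 5, 14, 15, 16, 17, 19, 21, 23]
s0→1 e1→0 s1→1 s1→2 s2→3  — peak 3.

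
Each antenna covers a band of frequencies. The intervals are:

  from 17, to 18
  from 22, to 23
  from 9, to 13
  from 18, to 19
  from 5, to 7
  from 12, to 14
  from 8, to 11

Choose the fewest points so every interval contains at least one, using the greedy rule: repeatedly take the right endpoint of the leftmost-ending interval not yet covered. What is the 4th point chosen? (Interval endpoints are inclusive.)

By right end: [5,7]  [8,11]  [9,13]  [12,14]  [17,18]  [18,19]  [22,23]
[5,7] uncovered → point at 7; [8,11] uncovered → point at 11; [12,14] uncovered → point at 14; [17,18] uncovered → point at 18; [22,23] uncovered → point at 23.
Points: 7, 11, 14, 18, 23 (5 total).

18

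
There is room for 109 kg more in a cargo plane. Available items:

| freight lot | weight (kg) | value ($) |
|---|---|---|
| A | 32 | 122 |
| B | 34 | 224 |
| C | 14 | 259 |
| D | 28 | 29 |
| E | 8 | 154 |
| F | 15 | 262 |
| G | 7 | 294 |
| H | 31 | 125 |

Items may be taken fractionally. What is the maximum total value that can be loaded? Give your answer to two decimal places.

Sort by value per unit weight and fill in that order.
Ratios (sorted): G 42.00, E 19.25, C 18.50, F 17.47, B 6.59, H 4.03, A 3.81, D 1.04
take G (7 @ 294); take E (8 @ 154); take C (14 @ 259); take F (15 @ 262); take B (34 @ 224); take H (31 @ 125). Capacity used 109/109.
Total value = 1318.00

1318.00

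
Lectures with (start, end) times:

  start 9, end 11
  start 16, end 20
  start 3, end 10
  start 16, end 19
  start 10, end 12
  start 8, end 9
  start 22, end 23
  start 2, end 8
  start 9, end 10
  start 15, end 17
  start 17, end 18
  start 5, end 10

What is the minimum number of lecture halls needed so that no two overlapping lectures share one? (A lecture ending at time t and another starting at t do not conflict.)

4

The answer is the maximum number of intervals overlapping at any instant.
Events (time:±→running): 2:+→1 3:+→2 5:+→3 8:-→2 8:+→3 9:-→2 9:+→3 9:+→4 … peak 4.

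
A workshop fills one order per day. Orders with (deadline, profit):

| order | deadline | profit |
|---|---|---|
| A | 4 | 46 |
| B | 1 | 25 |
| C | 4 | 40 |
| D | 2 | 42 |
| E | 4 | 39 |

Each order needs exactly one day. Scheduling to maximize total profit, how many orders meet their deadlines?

Take jobs in profit order; each goes to the latest open slot no later than its deadline.
Profit order: A=46 D=42 C=40 E=39 B=25
Assign: A→slot 4, D→slot 2, C→slot 3, E→slot 1, B skipped.
Slots: [1:E] [2:D] [3:C] [4:A]
4 of 5 scheduled.

4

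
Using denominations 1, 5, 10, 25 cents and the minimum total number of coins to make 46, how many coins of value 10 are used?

2

Greedy: take as many of the largest coin as possible, then repeat with the remainder.
46 = 1×25 + 2×10 + 1×1
Count of 10: 2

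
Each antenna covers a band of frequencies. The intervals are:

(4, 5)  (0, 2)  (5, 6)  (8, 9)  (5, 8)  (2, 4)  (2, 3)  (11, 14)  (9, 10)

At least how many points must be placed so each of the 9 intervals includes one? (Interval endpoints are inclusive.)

4

By right end: [0,2]  [2,3]  [2,4]  [4,5]  [5,6]  [5,8]  [8,9]  [9,10]  [11,14]
[0,2] uncovered → point at 2; [4,5] uncovered → point at 5; [8,9] uncovered → point at 9; [11,14] uncovered → point at 14.
Points: 2, 5, 9, 14 (4 total).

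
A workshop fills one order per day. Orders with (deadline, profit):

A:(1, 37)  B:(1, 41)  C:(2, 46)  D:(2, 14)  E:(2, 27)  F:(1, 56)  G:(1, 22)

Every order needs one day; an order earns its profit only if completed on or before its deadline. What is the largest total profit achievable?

Profit order: F=56 C=46 B=41 A=37 E=27 G=22 D=14
Assign: F→slot 1, C→slot 2, B skipped, A skipped, E skipped, G skipped, D skipped.
Slots: [1:F] [2:C]
Profit = 56 + 46 = 102

102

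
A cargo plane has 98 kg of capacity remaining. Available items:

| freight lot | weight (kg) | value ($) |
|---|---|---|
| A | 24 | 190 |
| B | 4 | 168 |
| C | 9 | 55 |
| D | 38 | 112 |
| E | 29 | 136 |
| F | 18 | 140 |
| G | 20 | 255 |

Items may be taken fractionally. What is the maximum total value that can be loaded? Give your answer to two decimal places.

Sort by value per unit weight and fill in that order.
Order: B (168/4=42.00) > G (255/20=12.75) > A (190/24=7.92) > F (140/18=7.78) > C (55/9=6.11) > E (136/29=4.69) > D (112/38=2.95)
Fill: take B (4 @ 168) → take G (20 @ 255) → take A (24 @ 190) → take F (18 @ 140) → take C (9 @ 55) → take 23/29 of E → 107.86; 98/98 used.
Total value = 915.86

915.86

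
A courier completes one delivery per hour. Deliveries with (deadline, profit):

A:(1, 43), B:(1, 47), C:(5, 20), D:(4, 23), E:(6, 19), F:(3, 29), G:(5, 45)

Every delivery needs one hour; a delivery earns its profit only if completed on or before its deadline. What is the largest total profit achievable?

183

Take jobs in profit order; each goes to the latest open slot no later than its deadline.
Profit order: B=47 G=45 A=43 F=29 D=23 C=20 E=19
Assign: B→slot 1, G→slot 5, A skipped, F→slot 3, D→slot 4, C→slot 2, E→slot 6.
Slots: [1:B] [2:C] [3:F] [4:D] [5:G] [6:E]
Profit = 47 + 20 + 29 + 23 + 45 + 19 = 183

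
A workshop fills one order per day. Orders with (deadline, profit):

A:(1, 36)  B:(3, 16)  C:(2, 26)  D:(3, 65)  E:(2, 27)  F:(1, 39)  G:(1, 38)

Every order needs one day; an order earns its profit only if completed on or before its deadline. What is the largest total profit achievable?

Take jobs in profit order; each goes to the latest open slot no later than its deadline.
Profit order: D=65 F=39 G=38 A=36 E=27 C=26 B=16
Assign: D→slot 3, F→slot 1, G skipped, A skipped, E→slot 2, C skipped, B skipped.
Slots: [1:F] [2:E] [3:D]
Profit = 39 + 27 + 65 = 131

131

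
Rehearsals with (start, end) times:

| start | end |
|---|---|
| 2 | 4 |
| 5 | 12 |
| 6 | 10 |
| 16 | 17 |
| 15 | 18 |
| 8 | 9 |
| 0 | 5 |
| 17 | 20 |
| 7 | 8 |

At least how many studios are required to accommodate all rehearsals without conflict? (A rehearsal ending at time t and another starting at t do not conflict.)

3

The answer is the maximum number of intervals overlapping at any instant.
Events (time:±→running): 0:+→1 2:+→2 4:-→1 5:-→0 5:+→1 6:+→2 7:+→3 … peak 3.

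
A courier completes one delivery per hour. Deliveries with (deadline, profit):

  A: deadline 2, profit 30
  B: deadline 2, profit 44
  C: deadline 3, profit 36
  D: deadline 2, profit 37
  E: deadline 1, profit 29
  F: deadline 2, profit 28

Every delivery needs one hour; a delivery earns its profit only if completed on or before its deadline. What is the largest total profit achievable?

117

By profit: B(d2,44), D(d2,37), C(d3,36), A(d2,30), E(d1,29), F(d2,28)
B→slot 2; D→slot 1; C→slot 3; A skipped; E skipped; F skipped.
Profit = 37 + 44 + 36 = 117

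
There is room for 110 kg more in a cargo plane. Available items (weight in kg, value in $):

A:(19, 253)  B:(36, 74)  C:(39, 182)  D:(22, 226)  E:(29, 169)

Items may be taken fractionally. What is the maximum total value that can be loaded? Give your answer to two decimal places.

Greedy by value/weight ratio, highest first.
Order: A (253/19=13.32) > D (226/22=10.27) > E (169/29=5.83) > C (182/39=4.67) > B (74/36=2.06)
Fill: take A (19 @ 253) → take D (22 @ 226) → take E (29 @ 169) → take C (39 @ 182) → take 1/36 of B → 2.06; 110/110 used.
Total value = 832.06

832.06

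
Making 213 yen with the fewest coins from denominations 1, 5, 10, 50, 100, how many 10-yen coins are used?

1

213 = 2×100 + 1×10 + 3×1
Count of 10: 1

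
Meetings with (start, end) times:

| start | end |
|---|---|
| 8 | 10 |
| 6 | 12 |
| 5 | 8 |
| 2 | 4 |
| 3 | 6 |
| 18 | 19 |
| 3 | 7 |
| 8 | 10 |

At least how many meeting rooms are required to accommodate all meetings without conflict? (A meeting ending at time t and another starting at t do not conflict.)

3

starts: [2, 3, 3, 5, 6, 8, 8, 18]
ends:   [4, 6, 7, 8, 10, 10, 12, 19]
s2→1 s3→2 s3→3  — peak 3.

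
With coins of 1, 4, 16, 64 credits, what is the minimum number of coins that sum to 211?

Use the largest denomination that fits, subtract, and repeat.
211 − 3×64→19 − 1×16→3 − 3×1→0
Total coins = 3 + 1 + 3 = 7

7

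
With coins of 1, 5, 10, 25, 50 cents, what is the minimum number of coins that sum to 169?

169 = 3×50 + 1×10 + 1×5 + 4×1
Total coins = 3 + 1 + 1 + 4 = 9

9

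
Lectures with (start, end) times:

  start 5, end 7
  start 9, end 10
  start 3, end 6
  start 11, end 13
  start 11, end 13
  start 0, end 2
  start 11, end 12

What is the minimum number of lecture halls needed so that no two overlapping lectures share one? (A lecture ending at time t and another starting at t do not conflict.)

3

The answer is the maximum number of intervals overlapping at any instant.
Events (time:±→running): 0:+→1 2:-→0 3:+→1 5:+→2 6:-→1 7:-→0 9:+→1 10:-→0 11:+→1 11:+→2 11:+→3 … peak 3.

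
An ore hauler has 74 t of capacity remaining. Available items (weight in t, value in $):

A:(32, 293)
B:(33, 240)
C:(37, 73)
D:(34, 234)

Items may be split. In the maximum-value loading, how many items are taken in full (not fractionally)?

2

Ratios (sorted): A 9.16, B 7.27, D 6.88, C 1.97
take A (32 @ 293); take B (33 @ 240); take 9/34 of D → 61.94. Capacity used 74/74.
2 item(s) taken whole; one partial (take 9/34 of D).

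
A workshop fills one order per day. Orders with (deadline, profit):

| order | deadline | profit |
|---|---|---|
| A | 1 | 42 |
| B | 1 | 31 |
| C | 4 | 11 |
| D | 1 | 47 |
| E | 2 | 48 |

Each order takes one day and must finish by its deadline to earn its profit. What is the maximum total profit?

Take jobs in profit order; each goes to the latest open slot no later than its deadline.
By profit: E(d2,48), D(d1,47), A(d1,42), B(d1,31), C(d4,11)
E→slot 2; D→slot 1; A skipped; B skipped; C→slot 4.
Profit = 47 + 48 + 11 = 106

106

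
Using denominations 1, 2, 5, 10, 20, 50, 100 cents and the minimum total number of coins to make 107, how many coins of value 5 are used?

1

Use the largest denomination that fits, subtract, and repeat.
107 − 1×100→7 − 1×5→2 − 1×2→0
Count of 5: 1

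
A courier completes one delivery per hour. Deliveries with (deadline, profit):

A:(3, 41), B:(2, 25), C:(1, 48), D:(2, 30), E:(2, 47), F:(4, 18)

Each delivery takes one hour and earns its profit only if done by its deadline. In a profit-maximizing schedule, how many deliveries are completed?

By profit: C(d1,48), E(d2,47), A(d3,41), D(d2,30), B(d2,25), F(d4,18)
C→slot 1; E→slot 2; A→slot 3; D skipped; B skipped; F→slot 4.
4 of 6 scheduled.

4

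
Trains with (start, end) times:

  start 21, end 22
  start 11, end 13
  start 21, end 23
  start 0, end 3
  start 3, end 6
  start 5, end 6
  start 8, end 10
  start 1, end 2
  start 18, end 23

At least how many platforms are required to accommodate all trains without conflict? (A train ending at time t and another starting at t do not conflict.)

3

starts: [0, 1, 3, 5, 8, 11, 18, 21, 21]
ends:   [2, 3, 6, 6, 10, 13, 22, 23, 23]
s0→1 s1→2 e2→1 e3→0 s3→1 s5→2 e6→1 e6→0 s8→1 e10→0 s11→1 e13→0 s18→1 s21→2 s21→3  — peak 3.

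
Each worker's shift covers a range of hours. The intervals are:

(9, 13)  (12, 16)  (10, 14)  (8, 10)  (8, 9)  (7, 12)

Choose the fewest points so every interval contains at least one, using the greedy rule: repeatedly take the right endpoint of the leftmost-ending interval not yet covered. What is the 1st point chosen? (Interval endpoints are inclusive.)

9

By right end: [8,9]  [8,10]  [7,12]  [9,13]  [10,14]  [12,16]
[8,9] uncovered → point at 9; [10,14] uncovered → point at 14.
Points: 9, 14 (2 total).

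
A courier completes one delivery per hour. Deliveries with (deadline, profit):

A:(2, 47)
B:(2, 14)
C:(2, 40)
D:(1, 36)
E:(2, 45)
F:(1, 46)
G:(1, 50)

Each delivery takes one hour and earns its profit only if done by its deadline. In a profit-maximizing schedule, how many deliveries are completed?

2

Take jobs in profit order; each goes to the latest open slot no later than its deadline.
By profit: G(d1,50), A(d2,47), F(d1,46), E(d2,45), C(d2,40), D(d1,36), B(d2,14)
G→slot 1; A→slot 2; F skipped; E skipped; C skipped; D skipped; B skipped.
2 of 7 scheduled.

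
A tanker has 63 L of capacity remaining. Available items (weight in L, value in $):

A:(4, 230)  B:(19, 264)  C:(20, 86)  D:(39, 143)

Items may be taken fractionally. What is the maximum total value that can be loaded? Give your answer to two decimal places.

653.33

Greedy by value/weight ratio, highest first.
Ratios (sorted): A 57.50, B 13.89, C 4.30, D 3.67
take A (4 @ 230); take B (19 @ 264); take C (20 @ 86); take 20/39 of D → 73.33. Capacity used 63/63.
Total value = 653.33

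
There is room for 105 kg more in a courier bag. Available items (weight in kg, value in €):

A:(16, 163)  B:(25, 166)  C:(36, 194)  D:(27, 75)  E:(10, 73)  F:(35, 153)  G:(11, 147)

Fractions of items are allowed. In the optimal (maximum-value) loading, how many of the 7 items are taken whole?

Sort by value per unit weight and fill in that order.
Ratios (sorted): G 13.36, A 10.19, E 7.30, B 6.64, C 5.39, F 4.37, D 2.78
take G (11 @ 147); take A (16 @ 163); take E (10 @ 73); take B (25 @ 166); take C (36 @ 194); take 7/35 of F → 30.60. Capacity used 105/105.
5 item(s) taken whole; one partial (take 7/35 of F).

5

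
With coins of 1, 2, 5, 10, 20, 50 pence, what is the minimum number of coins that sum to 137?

Use the largest denomination that fits, subtract, and repeat.
137 = 2×50 + 1×20 + 1×10 + 1×5 + 1×2
Total coins = 2 + 1 + 1 + 1 + 1 = 6

6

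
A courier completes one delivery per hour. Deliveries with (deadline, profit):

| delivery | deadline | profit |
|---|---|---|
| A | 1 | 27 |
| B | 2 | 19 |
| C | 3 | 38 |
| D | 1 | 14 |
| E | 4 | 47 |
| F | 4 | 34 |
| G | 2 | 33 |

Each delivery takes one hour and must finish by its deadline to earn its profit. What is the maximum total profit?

152

Take jobs in profit order; each goes to the latest open slot no later than its deadline.
By profit: E(d4,47), C(d3,38), F(d4,34), G(d2,33), A(d1,27), B(d2,19), D(d1,14)
E→slot 4; C→slot 3; F→slot 2; G→slot 1; A skipped; B skipped; D skipped.
Profit = 33 + 34 + 38 + 47 = 152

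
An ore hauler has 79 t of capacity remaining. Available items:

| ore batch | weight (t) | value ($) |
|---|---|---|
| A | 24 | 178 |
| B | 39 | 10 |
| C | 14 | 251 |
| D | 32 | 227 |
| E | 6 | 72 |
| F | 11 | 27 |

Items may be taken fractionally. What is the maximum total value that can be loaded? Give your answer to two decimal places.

Sort by value per unit weight and fill in that order.
Ratios (sorted): C 17.93, E 12.00, A 7.42, D 7.09, F 2.45, B 0.26
take C (14 @ 251); take E (6 @ 72); take A (24 @ 178); take D (32 @ 227); take 3/11 of F → 7.36. Capacity used 79/79.
Total value = 735.36

735.36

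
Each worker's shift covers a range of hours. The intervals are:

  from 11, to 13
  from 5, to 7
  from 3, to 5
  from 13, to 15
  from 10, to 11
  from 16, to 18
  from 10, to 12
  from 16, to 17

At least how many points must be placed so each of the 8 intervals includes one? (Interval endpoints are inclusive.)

Sort by right endpoint; whenever an interval is uncovered, place a point at its right end.
Sorted: [3,5] [5,7] [10,11] [10,12] [11,13] [13,15] [16,17] [16,18]
{[3,5],[5,7]} hit by 5; {[10,11],[10,12],[11,13]} hit by 11; {[13,15]} hit by 15; {[16,17],[16,18]} hit by 17.
Points: 5, 11, 15, 17 (4 total).

4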